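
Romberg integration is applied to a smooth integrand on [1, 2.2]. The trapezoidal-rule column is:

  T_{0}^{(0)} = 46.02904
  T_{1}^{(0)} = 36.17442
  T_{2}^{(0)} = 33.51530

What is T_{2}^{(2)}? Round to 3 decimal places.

Richardson extrapolation on the trapezoidal column (denominator 4−1=3):
T_{1}^{(1)} = (4·36.17442 − 46.02904) / 3 = 32.88955
T_{2}^{(1)} = (4·33.51530 − 36.17442) / 3 = 32.62893
T_{2}^{(2)} = 32.62893 + (32.62893 − 32.88955)/15 = 32.61156

32.612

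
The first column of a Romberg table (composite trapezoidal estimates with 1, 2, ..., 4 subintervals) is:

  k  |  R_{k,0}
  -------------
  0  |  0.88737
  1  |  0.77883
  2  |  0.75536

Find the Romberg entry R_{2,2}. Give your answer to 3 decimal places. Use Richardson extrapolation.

Richardson extrapolation on the trapezoidal column (denominator 4−1=3):
R_{1,1} = (4·0.77883 − 0.88737) / 3 = 0.74265
R_{2,1} = 0.75536 + (0.75536 − 0.77883)/3 = 0.74754
R_{2,2} = (16·0.74754 − 0.74265) / 15 = 0.74787
(Column j=1 coincides with Simpson's rule on the same nodes.)

0.748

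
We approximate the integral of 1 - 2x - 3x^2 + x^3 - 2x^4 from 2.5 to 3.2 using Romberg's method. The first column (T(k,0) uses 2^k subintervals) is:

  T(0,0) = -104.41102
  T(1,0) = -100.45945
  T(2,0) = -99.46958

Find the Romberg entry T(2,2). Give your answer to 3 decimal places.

-99.139

Richardson extrapolation on the trapezoidal column (denominator 4−1=3):
T(1,1) = (4·(-100.45945) − (-104.41102)) / 3 = -99.14226
T(2,1) = -99.46958 + (-99.46958 − (-100.45945))/3 = -99.13962
T(2,2) = (16·(-99.13962) − (-99.14226)) / 15 = -99.13944
(Column j=1 coincides with Simpson's rule on the same nodes.)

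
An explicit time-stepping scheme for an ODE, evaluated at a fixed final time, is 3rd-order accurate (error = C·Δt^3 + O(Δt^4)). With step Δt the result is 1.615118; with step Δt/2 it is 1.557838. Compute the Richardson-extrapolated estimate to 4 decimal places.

The leading error scales as Δt^3; refining by a factor of 2 reduces it by 2^3 = 8.
Extrapolated value = (8·A(Δt/2) − A(Δt)) / (8 − 1)
= (8·1.557838 − 1.615118) / 7
= 10.847586 / 7 = 1.549655

1.5497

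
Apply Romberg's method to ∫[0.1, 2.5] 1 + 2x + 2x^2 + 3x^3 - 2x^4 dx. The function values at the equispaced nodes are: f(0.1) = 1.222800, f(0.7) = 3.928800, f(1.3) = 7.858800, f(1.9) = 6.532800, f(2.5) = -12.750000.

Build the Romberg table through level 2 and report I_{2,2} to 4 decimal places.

9.2903

I_{0,0} (trapezoid, 1 panel, h=2.4000): -13.832640
I_{1,0} (trapezoid, 2 panels, h=1.2000): 2.514240
I_{2,0} (trapezoid, 4 panels, h=0.6000): 7.534080
I_{1,1} = 2.514240 + (2.514240 − (-13.832640))/3 = 7.963200
I_{2,1} = 7.534080 + (7.534080 − 2.514240)/3 = 9.207360
I_{2,2} = 9.207360 + (9.207360 − 7.963200)/15 = 9.290304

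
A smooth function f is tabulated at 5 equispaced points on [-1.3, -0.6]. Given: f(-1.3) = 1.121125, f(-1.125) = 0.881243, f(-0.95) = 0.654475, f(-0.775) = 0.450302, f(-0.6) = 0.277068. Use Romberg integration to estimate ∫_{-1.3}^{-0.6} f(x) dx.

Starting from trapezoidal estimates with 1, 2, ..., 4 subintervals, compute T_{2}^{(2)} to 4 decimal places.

0.4686

T_{0}^{(0)} (trapezoid, 1 panel, h=0.7000): 0.489368
T_{1}^{(0)} (trapezoid, 2 panels, h=0.3500): 0.473750
T_{2}^{(0)} (trapezoid, 4 panels, h=0.1750): 0.469895
T_{1}^{(1)} = 0.473750 + (0.473750 − 0.489368)/3 = 0.468544
T_{2}^{(1)} = 0.469895 + (0.469895 − 0.473750)/3 = 0.468610
T_{2}^{(2)} = 0.468610 + (0.468610 − 0.468544)/15 = 0.468614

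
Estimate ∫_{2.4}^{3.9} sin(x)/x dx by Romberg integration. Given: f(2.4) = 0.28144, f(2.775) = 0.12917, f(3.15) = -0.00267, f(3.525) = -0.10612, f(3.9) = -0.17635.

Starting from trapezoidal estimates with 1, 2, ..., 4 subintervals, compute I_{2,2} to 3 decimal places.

I_{0,0} (trapezoid, 1 panel, h=1.5000): 0.07882
I_{1,0} (trapezoid, 2 panels, h=0.7500): 0.03741
I_{2,0} (trapezoid, 4 panels, h=0.3750): 0.02735
I_{1,1} = 0.03741 + (0.03741 − 0.07882)/3 = 0.02361
I_{2,1} = 0.02735 + (0.02735 − 0.03741)/3 = 0.02400
I_{2,2} = 0.02400 + (0.02400 − 0.02361)/15 = 0.02403

0.024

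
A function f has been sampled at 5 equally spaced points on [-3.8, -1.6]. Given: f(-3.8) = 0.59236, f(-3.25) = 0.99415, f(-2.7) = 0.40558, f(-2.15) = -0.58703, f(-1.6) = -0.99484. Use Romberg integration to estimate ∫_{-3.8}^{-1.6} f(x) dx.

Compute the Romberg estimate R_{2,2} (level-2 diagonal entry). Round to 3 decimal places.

R_{0,0} (trapezoid, 1 panel, h=2.2000): -0.44273
R_{1,0} (trapezoid, 2 panels, h=1.1000): 0.22477
R_{2,0} (trapezoid, 4 panels, h=0.5500): 0.33630
R_{1,1} = 0.22477 + (0.22477 − (-0.44273))/3 = 0.44727
R_{2,1} = 0.33630 + (0.33630 − 0.22477)/3 = 0.37348
R_{2,2} = 0.37348 + (0.37348 − 0.44727)/15 = 0.36856

0.369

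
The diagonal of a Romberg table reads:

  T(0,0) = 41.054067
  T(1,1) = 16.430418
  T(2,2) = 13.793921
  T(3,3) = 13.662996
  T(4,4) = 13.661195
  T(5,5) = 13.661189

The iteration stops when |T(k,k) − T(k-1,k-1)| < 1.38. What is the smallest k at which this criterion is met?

|T(1,1) − T(0,0)| = 24.623649 ≥ 1.38
|T(2,2) − T(1,1)| = 2.636497 ≥ 1.38
|T(3,3) − T(2,2)| = 0.130925 < 1.38

k = 3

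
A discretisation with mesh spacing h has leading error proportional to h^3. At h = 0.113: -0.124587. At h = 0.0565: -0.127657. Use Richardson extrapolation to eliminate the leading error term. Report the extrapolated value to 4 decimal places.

Extrapolated value = (8·A(h/2) − A(h)) / (8 − 1)
= (8·(-0.127657) − (-0.124587)) / 7
= -0.896669 / 7 = -0.128096

-0.1281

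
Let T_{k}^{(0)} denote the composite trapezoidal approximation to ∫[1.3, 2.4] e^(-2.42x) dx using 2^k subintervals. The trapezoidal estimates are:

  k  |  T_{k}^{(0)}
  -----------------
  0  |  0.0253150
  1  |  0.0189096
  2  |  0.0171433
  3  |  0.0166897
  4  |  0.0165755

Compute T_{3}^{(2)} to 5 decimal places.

T_{2}^{(1)} = 0.0171433 + (0.0171433 − 0.0189096)/3 = 0.0165545
T_{3}^{(1)} = (4·0.0166897 − 0.0171433) / 3 = 0.0165385
T_{3}^{(2)} = (16·0.0165385 − 0.0165545) / 15 = 0.0165374

0.01654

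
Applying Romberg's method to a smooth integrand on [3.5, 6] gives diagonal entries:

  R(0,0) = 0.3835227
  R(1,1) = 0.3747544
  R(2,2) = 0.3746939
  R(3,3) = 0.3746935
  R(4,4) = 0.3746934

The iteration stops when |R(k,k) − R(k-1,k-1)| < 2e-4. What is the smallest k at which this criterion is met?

k = 2

|R(1,1) − R(0,0)| = 0.0087683 ≥ 2e-4
|R(2,2) − R(1,1)| = 0.0000605 < 2e-4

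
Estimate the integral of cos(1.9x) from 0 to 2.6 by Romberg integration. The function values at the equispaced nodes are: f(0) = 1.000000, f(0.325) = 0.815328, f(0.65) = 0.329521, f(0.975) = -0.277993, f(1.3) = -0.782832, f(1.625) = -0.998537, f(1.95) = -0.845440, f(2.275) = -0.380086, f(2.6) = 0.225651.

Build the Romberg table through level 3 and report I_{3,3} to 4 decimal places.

-0.5129

I_{0,0} (trapezoid, 1 panel, h=2.6000): 1.593346
I_{1,0} (trapezoid, 2 panels, h=1.3000): -0.221008
I_{2,0} (trapezoid, 4 panels, h=0.6500): -0.445852
I_{3,0} (trapezoid, 8 panels, h=0.3250): -0.496344
I_{1,1} = -0.221008 + (-0.221008 − 1.593346)/3 = -0.825793
I_{2,1} = -0.445852 + (-0.445852 − (-0.221008))/3 = -0.520800
I_{3,1} = -0.496344 + (-0.496344 − (-0.445852))/3 = -0.513175
I_{2,2} = -0.520800 + (-0.520800 − (-0.825793))/15 = -0.500467
I_{3,2} = -0.513175 + (-0.513175 − (-0.520800))/15 = -0.512667
I_{3,3} = -0.512667 + (-0.512667 − (-0.500467))/63 = -0.512861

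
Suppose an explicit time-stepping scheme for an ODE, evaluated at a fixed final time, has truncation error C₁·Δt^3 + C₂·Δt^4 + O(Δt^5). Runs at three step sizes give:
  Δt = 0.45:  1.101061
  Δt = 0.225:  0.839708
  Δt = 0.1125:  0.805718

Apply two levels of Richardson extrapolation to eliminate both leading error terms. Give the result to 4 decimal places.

0.8008

First eliminate the Δt^3 term (factor 2^3 = 8):
  B₁ = (8·0.839708 − 1.101061)/7 = 0.802372
  B₂ = (8·0.805718 − 0.839708)/7 = 0.800862
Then eliminate the Δt^4 term (factor 2^4 = 16):
  (16·0.800862 − 0.802372)/15 = 0.800761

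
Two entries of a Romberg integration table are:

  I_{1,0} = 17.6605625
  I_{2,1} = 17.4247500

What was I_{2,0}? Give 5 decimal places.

17.48370

From I_{2,1} = (4·I_{2,0} − I_{1,0})/3, solve for I_{2,0}:
4·I_{2,0} = 3·17.4247500 + 17.6605625 = 69.9348125
I_{2,0} = 17.4837031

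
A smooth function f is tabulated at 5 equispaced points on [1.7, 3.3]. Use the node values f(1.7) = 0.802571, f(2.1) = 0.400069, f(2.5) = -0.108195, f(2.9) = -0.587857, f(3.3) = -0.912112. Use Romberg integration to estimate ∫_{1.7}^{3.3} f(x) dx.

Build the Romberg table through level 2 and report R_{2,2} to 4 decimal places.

-0.1435

R_{0,0} (trapezoid, 1 panel, h=1.6000): -0.087633
R_{1,0} (trapezoid, 2 panels, h=0.8000): -0.130372
R_{2,0} (trapezoid, 4 panels, h=0.4000): -0.140301
R_{1,1} = -0.130372 + (-0.130372 − (-0.087633))/3 = -0.144618
R_{2,1} = -0.140301 + (-0.140301 − (-0.130372))/3 = -0.143611
R_{2,2} = -0.143611 + (-0.143611 − (-0.144618))/15 = -0.143544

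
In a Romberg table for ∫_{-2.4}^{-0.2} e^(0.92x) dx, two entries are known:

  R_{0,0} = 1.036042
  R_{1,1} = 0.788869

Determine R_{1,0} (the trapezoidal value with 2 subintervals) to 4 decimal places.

0.8507

From R_{1,1} = (4·R_{1,0} − R_{0,0})/3, solve for R_{1,0}:
4·R_{1,0} = 3·0.788869 + 1.036042 = 3.402649
R_{1,0} = 0.850662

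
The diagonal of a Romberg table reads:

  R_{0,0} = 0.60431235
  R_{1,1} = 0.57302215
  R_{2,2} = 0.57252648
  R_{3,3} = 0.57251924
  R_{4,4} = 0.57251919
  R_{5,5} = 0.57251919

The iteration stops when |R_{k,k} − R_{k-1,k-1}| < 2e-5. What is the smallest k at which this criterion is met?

k = 3

|R_{1,1} − R_{0,0}| = 0.03129020 ≥ 2e-5
|R_{2,2} − R_{1,1}| = 0.00049567 ≥ 2e-5
|R_{3,3} − R_{2,2}| = 0.00000724 < 2e-5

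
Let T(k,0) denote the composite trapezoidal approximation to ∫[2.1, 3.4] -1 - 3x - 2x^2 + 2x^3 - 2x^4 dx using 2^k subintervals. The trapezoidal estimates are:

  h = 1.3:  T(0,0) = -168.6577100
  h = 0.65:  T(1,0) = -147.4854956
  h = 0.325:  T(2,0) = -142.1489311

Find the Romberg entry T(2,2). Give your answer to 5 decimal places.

-140.36621

Richardson extrapolation on the trapezoidal column (denominator 4−1=3):
T(1,1) = -147.4854956 + (-147.4854956 − (-168.6577100))/3 = -140.4280908
T(2,1) = -142.1489311 + (-142.1489311 − (-147.4854956))/3 = -140.3700763
T(2,2) = -140.3700763 + (-140.3700763 − (-140.4280908))/15 = -140.3662087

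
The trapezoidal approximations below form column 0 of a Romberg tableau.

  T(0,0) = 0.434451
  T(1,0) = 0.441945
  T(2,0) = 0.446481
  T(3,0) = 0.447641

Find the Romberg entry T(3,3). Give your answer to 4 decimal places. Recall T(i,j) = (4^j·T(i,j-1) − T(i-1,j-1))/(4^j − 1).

T(1,1) = 0.441945 + (0.441945 − 0.434451)/3 = 0.444443
T(2,1) = 0.446481 + (0.446481 − 0.441945)/3 = 0.447993
T(3,1) = 0.447641 + (0.447641 − 0.446481)/3 = 0.448028
T(2,2) = 0.447993 + (0.447993 − 0.444443)/15 = 0.448230
T(3,2) = 0.448028 + (0.448028 − 0.447993)/15 = 0.448030
T(3,3) = (64·0.448030 − 0.448230) / 63 = 0.448027
(Column j=1 coincides with Simpson's rule on the same nodes.)

0.4480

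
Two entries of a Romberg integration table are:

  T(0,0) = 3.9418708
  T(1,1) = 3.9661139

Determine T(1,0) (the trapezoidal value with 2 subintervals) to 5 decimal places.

From T(1,1) = (4·T(1,0) − T(0,0))/3, solve for T(1,0):
4·T(1,0) = 3·3.9661139 + 3.9418708 = 15.8402125
T(1,0) = 3.9600531

3.96005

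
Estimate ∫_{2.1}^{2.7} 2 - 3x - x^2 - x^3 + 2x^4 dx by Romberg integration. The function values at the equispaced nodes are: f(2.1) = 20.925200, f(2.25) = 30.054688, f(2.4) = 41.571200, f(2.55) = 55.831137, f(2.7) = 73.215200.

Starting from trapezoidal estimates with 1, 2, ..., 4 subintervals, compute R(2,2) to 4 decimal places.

26.0412

R(0,0) (trapezoid, 1 panel, h=0.6000): 28.242120
R(1,0) (trapezoid, 2 panels, h=0.3000): 26.592420
R(2,0) (trapezoid, 4 panels, h=0.1500): 26.179084
R(1,1) = 26.592420 + (26.592420 − 28.242120)/3 = 26.042520
R(2,1) = 26.179084 + (26.179084 − 26.592420)/3 = 26.041305
R(2,2) = 26.041305 + (26.041305 − 26.042520)/15 = 26.041224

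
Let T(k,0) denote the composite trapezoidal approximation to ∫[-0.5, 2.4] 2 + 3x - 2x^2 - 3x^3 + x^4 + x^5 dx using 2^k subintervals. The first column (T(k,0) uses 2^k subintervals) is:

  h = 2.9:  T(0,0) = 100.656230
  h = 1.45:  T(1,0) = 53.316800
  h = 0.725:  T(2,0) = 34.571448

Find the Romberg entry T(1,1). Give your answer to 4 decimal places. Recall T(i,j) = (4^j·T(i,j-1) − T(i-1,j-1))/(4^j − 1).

37.5370

Richardson extrapolation on the trapezoidal column (denominator 4−1=3):
T(1,1) = (4·53.316800 − 100.656230) / 3 = 37.536990
(Column j=1 coincides with Simpson's rule on the same nodes.)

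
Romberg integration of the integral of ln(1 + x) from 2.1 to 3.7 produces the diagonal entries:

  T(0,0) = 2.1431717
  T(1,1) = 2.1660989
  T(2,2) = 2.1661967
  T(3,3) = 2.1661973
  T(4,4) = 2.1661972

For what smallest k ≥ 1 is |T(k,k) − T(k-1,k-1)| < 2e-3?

k = 2

|T(1,1) − T(0,0)| = 0.0229272 ≥ 2e-3
|T(2,2) − T(1,1)| = 0.0000978 < 2e-3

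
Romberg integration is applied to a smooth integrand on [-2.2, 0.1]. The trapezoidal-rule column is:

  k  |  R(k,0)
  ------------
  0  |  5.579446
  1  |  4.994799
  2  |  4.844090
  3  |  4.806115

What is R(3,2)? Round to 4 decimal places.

4.7934

Richardson extrapolation on the trapezoidal column (denominator 4−1=3):
R(2,1) = 4.844090 + (4.844090 − 4.994799)/3 = 4.793854
R(3,1) = (4·4.806115 − 4.844090) / 3 = 4.793457
R(3,2) = 4.793457 + (4.793457 − 4.793854)/15 = 4.793431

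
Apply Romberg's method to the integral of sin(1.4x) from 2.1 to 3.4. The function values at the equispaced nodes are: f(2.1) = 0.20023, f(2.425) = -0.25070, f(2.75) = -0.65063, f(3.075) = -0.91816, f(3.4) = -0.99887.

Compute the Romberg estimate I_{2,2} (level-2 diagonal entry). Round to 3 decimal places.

-0.734

I_{0,0} (trapezoid, 1 panel, h=1.3000): -0.51912
I_{1,0} (trapezoid, 2 panels, h=0.6500): -0.68247
I_{2,0} (trapezoid, 4 panels, h=0.3250): -0.72111
I_{1,1} = -0.68247 + (-0.68247 − (-0.51912))/3 = -0.73692
I_{2,1} = -0.72111 + (-0.72111 − (-0.68247))/3 = -0.73399
I_{2,2} = -0.73399 + (-0.73399 − (-0.73692))/15 = -0.73379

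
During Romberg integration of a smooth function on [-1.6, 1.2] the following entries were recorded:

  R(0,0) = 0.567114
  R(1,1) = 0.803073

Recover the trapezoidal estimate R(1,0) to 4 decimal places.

From R(1,1) = (4·R(1,0) − R(0,0))/3, solve for R(1,0):
4·R(1,0) = 3·0.803073 + 0.567114 = 2.976333
R(1,0) = 0.744083

0.7441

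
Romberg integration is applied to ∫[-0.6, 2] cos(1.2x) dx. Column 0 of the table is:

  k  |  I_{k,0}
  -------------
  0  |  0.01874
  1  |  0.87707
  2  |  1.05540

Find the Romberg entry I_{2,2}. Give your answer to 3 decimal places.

1.112

Richardson extrapolation on the trapezoidal column (denominator 4−1=3):
I_{1,1} = 0.87707 + (0.87707 − 0.01874)/3 = 1.16318
I_{2,1} = 1.05540 + (1.05540 − 0.87707)/3 = 1.11484
I_{2,2} = (16·1.11484 − 1.16318) / 15 = 1.11162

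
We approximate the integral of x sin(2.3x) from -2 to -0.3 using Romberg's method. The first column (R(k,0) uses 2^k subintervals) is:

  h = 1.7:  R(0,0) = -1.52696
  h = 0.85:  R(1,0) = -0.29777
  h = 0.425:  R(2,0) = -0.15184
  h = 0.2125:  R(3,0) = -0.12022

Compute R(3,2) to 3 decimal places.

Richardson extrapolation on the trapezoidal column (denominator 4−1=3):
R(2,1) = (4·(-0.15184) − (-0.29777)) / 3 = -0.10320
R(3,1) = -0.12022 + (-0.12022 − (-0.15184))/3 = -0.10968
R(3,2) = (16·(-0.10968) − (-0.10320)) / 15 = -0.11011
(Column j=1 coincides with Simpson's rule on the same nodes.)

-0.110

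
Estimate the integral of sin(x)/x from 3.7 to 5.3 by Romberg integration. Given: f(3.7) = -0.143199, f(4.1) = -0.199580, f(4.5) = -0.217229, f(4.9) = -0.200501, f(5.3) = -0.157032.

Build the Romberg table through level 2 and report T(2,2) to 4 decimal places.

-0.3113

T(0,0) (trapezoid, 1 panel, h=1.6000): -0.240185
T(1,0) (trapezoid, 2 panels, h=0.8000): -0.293876
T(2,0) (trapezoid, 4 panels, h=0.4000): -0.306970
T(1,1) = -0.293876 + (-0.293876 − (-0.240185))/3 = -0.311773
T(2,1) = -0.306970 + (-0.306970 − (-0.293876))/3 = -0.311335
T(2,2) = -0.311335 + (-0.311335 − (-0.311773))/15 = -0.311306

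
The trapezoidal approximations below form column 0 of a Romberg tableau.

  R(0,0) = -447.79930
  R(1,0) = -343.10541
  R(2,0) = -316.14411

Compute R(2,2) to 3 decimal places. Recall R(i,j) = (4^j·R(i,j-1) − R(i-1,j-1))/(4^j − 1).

Richardson extrapolation on the trapezoidal column (denominator 4−1=3):
R(1,1) = -343.10541 + (-343.10541 − (-447.79930))/3 = -308.20745
R(2,1) = -316.14411 + (-316.14411 − (-343.10541))/3 = -307.15701
R(2,2) = (16·(-307.15701) − (-308.20745)) / 15 = -307.08698

-307.087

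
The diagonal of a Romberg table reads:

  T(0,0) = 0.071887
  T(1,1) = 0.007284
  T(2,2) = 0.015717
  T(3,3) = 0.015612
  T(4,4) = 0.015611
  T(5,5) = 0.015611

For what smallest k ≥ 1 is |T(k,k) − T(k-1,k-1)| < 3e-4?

k = 3

|T(1,1) − T(0,0)| = 0.064603 ≥ 3e-4
|T(2,2) − T(1,1)| = 0.008433 ≥ 3e-4
|T(3,3) − T(2,2)| = 0.000105 < 3e-4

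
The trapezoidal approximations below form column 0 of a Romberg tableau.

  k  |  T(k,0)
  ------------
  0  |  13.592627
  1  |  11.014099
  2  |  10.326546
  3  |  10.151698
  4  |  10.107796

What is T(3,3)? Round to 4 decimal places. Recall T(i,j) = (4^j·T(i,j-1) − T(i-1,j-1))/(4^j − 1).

Richardson extrapolation on the trapezoidal column (denominator 4−1=3):
T(1,1) = (4·11.014099 − 13.592627) / 3 = 10.154590
T(2,1) = 10.326546 + (10.326546 − 11.014099)/3 = 10.097362
T(3,1) = (4·10.151698 − 10.326546) / 3 = 10.093415
T(2,2) = (16·10.097362 − 10.154590) / 15 = 10.093547
T(3,2) = (16·10.093415 − 10.097362) / 15 = 10.093152
T(3,3) = 10.093152 + (10.093152 − 10.093547)/63 = 10.093146

10.0931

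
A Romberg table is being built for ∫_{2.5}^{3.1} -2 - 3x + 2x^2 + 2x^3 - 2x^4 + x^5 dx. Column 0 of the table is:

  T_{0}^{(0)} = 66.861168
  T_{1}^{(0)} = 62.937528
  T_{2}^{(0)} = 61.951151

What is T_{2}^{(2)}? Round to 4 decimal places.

T_{1}^{(1)} = 62.937528 + (62.937528 − 66.861168)/3 = 61.629648
T_{2}^{(1)} = (4·61.951151 − 62.937528) / 3 = 61.622359
T_{2}^{(2)} = 61.622359 + (61.622359 − 61.629648)/15 = 61.621873
(Column j=1 coincides with Simpson's rule on the same nodes.)

61.6219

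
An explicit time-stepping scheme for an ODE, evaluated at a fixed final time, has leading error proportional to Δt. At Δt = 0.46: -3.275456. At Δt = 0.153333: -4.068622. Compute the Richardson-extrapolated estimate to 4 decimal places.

-4.4652

The leading error scales as Δt; refining by a factor of 3 reduces it by 3^1 = 3.
Extrapolated value = (3·A(Δt/3) − A(Δt)) / (3 − 1)
= (3·(-4.068622) − (-3.275456)) / 2
= -8.930410 / 2 = -4.465205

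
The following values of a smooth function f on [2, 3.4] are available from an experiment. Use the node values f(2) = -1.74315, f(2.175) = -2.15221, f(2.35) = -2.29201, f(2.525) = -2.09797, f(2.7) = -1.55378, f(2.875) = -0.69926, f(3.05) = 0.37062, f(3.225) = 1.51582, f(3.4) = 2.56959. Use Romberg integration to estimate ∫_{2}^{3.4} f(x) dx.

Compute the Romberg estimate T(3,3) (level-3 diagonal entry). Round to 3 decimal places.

-1.158

T(0,0) (trapezoid, 1 panel, h=1.4000): 0.57851
T(1,0) (trapezoid, 2 panels, h=0.7000): -0.79839
T(2,0) (trapezoid, 4 panels, h=0.3500): -1.07168
T(3,0) (trapezoid, 8 panels, h=0.1750): -1.13672
T(1,1) = -0.79839 + (-0.79839 − 0.57851)/3 = -1.25736
T(2,1) = -1.07168 + (-1.07168 − (-0.79839))/3 = -1.16278
T(3,1) = -1.13672 + (-1.13672 − (-1.07168))/3 = -1.15840
T(2,2) = -1.16278 + (-1.16278 − (-1.25736))/15 = -1.15647
T(3,2) = -1.15840 + (-1.15840 − (-1.16278))/15 = -1.15811
T(3,3) = -1.15811 + (-1.15811 − (-1.15647))/63 = -1.15814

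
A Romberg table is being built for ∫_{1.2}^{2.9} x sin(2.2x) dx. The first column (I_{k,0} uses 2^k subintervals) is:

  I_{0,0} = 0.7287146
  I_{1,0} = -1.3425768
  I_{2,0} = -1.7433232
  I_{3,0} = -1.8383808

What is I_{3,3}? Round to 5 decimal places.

Richardson extrapolation on the trapezoidal column (denominator 4−1=3):
I_{1,1} = -1.3425768 + (-1.3425768 − 0.7287146)/3 = -2.0330073
I_{2,1} = -1.7433232 + (-1.7433232 − (-1.3425768))/3 = -1.8769053
I_{3,1} = (4·(-1.8383808) − (-1.7433232)) / 3 = -1.8700667
I_{2,2} = -1.8769053 + (-1.8769053 − (-2.0330073))/15 = -1.8664985
I_{3,2} = -1.8700667 + (-1.8700667 − (-1.8769053))/15 = -1.8696108
I_{3,3} = (64·(-1.8696108) − (-1.8664985)) / 63 = -1.8696602

-1.86966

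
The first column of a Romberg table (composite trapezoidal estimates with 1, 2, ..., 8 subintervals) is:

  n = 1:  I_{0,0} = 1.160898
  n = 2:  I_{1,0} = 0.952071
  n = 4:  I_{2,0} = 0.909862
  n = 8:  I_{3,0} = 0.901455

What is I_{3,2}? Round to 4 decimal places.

0.8988

Richardson extrapolation on the trapezoidal column (denominator 4−1=3):
I_{2,1} = 0.909862 + (0.909862 − 0.952071)/3 = 0.895792
I_{3,1} = 0.901455 + (0.901455 − 0.909862)/3 = 0.898653
I_{3,2} = 0.898653 + (0.898653 − 0.895792)/15 = 0.898844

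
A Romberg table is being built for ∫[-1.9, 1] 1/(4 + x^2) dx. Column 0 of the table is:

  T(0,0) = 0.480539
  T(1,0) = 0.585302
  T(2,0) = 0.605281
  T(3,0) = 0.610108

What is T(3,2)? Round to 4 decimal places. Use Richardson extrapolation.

0.6117

T(2,1) = 0.605281 + (0.605281 − 0.585302)/3 = 0.611941
T(3,1) = (4·0.610108 − 0.605281) / 3 = 0.611717
T(3,2) = 0.611717 + (0.611717 − 0.611941)/15 = 0.611702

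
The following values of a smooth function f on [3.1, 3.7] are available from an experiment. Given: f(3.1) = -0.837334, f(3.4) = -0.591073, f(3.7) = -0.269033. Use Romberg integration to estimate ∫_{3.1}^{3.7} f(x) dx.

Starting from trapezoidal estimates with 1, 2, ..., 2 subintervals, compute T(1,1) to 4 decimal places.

T(0,0) (trapezoid, 1 panel, h=0.6000): -0.331910
T(1,0) (trapezoid, 2 panels, h=0.3000): -0.343277
T(1,1) = -0.343277 + (-0.343277 − (-0.331910))/3 = -0.347066

-0.3471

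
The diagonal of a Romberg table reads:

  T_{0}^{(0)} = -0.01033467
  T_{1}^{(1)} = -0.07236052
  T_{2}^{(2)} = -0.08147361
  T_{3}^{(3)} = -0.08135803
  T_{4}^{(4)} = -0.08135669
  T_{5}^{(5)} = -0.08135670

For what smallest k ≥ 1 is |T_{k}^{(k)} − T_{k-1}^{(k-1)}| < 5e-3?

k = 3

|T_{1}^{(1)} − T_{0}^{(0)}| = 0.06202585 ≥ 5e-3
|T_{2}^{(2)} − T_{1}^{(1)}| = 0.00911309 ≥ 5e-3
|T_{3}^{(3)} − T_{2}^{(2)}| = 0.00011558 < 5e-3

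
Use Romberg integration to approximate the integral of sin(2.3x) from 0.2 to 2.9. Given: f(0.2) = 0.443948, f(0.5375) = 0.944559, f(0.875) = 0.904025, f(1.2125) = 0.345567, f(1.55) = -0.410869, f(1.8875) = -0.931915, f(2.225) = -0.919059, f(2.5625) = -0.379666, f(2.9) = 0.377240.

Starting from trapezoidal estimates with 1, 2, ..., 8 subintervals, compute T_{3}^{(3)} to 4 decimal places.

T_{0}^{(0)} (trapezoid, 1 panel, h=2.7000): 1.108604
T_{1}^{(0)} (trapezoid, 2 panels, h=1.3500): -0.000371
T_{2}^{(0)} (trapezoid, 4 panels, h=0.6750): -0.010334
T_{3}^{(0)} (trapezoid, 8 panels, h=0.3375): -0.012408
T_{1}^{(1)} = -0.000371 + (-0.000371 − 1.108604)/3 = -0.370029
T_{2}^{(1)} = -0.010334 + (-0.010334 − (-0.000371))/3 = -0.013655
T_{3}^{(1)} = -0.012408 + (-0.012408 − (-0.010334))/3 = -0.013099
T_{2}^{(2)} = -0.013655 + (-0.013655 − (-0.370029))/15 = 0.010103
T_{3}^{(2)} = -0.013099 + (-0.013099 − (-0.013655))/15 = -0.013062
T_{3}^{(3)} = -0.013062 + (-0.013062 − 0.010103)/63 = -0.013430

-0.0134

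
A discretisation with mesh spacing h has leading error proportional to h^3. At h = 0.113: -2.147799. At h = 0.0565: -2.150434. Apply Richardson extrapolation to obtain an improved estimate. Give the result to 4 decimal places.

The leading error scales as h^3; refining by a factor of 2 reduces it by 2^3 = 8.
Extrapolated value = (8·A(h/2) − A(h)) / (8 − 1)
= (8·(-2.150434) − (-2.147799)) / 7
= -15.055673 / 7 = -2.150810

-2.1508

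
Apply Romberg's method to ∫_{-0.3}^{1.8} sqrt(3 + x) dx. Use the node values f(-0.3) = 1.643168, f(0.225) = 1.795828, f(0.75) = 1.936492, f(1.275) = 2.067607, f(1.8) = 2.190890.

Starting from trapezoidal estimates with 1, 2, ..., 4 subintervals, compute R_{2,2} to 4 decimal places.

4.0531

R_{0,0} (trapezoid, 1 panel, h=2.1000): 4.025761
R_{1,0} (trapezoid, 2 panels, h=1.0500): 4.046197
R_{2,0} (trapezoid, 4 panels, h=0.5250): 4.051402
R_{1,1} = 4.046197 + (4.046197 − 4.025761)/3 = 4.053009
R_{2,1} = 4.051402 + (4.051402 − 4.046197)/3 = 4.053137
R_{2,2} = 4.053137 + (4.053137 − 4.053009)/15 = 4.053146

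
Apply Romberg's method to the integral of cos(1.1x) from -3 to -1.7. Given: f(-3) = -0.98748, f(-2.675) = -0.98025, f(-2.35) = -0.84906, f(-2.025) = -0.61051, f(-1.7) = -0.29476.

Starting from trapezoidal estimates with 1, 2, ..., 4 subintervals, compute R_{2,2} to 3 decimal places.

-1.012

R_{0,0} (trapezoid, 1 panel, h=1.3000): -0.83346
R_{1,0} (trapezoid, 2 panels, h=0.6500): -0.96862
R_{2,0} (trapezoid, 4 panels, h=0.3250): -1.00131
R_{1,1} = -0.96862 + (-0.96862 − (-0.83346))/3 = -1.01367
R_{2,1} = -1.00131 + (-1.00131 − (-0.96862))/3 = -1.01221
R_{2,2} = -1.01221 + (-1.01221 − (-1.01367))/15 = -1.01211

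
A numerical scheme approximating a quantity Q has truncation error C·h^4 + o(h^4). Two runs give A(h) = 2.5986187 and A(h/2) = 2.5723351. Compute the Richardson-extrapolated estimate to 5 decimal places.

2.57058

The leading error scales as h^4; refining by a factor of 2 reduces it by 2^4 = 16.
Extrapolated value = (16·A(h/2) − A(h)) / (16 − 1)
= (16·2.5723351 − 2.5986187) / 15
= 38.5587429 / 15 = 2.5705829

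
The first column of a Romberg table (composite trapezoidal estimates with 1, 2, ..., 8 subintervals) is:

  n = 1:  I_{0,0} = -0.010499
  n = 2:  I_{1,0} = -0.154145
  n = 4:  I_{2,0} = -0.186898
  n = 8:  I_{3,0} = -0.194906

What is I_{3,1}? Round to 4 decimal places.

-0.1976

I_{3,1} = (4·(-0.194906) − (-0.186898)) / 3 = -0.197575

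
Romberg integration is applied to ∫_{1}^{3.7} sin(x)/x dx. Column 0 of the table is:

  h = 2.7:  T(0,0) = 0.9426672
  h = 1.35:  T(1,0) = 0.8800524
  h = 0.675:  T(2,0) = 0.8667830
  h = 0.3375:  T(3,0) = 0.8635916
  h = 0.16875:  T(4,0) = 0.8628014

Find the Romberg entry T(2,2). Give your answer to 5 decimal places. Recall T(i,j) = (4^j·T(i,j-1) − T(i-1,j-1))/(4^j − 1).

0.86257

T(1,1) = (4·0.8800524 − 0.9426672) / 3 = 0.8591808
T(2,1) = 0.8667830 + (0.8667830 − 0.8800524)/3 = 0.8623599
T(2,2) = (16·0.8623599 − 0.8591808) / 15 = 0.8625718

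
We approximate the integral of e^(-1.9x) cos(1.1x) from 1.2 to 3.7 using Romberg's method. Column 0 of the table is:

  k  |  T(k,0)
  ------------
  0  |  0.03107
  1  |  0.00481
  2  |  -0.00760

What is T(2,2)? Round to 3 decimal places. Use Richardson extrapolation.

-0.012

T(1,1) = 0.00481 + (0.00481 − 0.03107)/3 = -0.00394
T(2,1) = -0.00760 + (-0.00760 − 0.00481)/3 = -0.01174
T(2,2) = -0.01174 + (-0.01174 − (-0.00394))/15 = -0.01226
(Column j=1 coincides with Simpson's rule on the same nodes.)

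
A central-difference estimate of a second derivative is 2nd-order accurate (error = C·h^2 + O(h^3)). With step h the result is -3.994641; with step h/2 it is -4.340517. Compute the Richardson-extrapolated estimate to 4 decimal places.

The leading error scales as h^2; refining by a factor of 2 reduces it by 2^2 = 4.
Extrapolated value = (4·A(h/2) − A(h)) / (4 − 1)
= (4·(-4.340517) − (-3.994641)) / 3
= -13.367427 / 3 = -4.455809

-4.4558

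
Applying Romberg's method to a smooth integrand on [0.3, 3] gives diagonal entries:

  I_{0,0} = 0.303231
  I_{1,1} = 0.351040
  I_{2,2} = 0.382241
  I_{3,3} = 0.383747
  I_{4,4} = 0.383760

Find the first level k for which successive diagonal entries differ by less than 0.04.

k = 2

|I_{1,1} − I_{0,0}| = 0.047809 ≥ 0.04
|I_{2,2} − I_{1,1}| = 0.031201 < 0.04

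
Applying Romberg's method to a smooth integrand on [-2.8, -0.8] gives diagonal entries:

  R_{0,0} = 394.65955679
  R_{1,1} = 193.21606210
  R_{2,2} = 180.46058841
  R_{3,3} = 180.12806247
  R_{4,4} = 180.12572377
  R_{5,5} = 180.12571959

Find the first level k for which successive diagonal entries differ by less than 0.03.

|R_{1,1} − R_{0,0}| = 201.44349469 ≥ 0.03
|R_{2,2} − R_{1,1}| = 12.75547369 ≥ 0.03
|R_{3,3} − R_{2,2}| = 0.33252594 ≥ 0.03
|R_{4,4} − R_{3,3}| = 0.00233870 < 0.03

k = 4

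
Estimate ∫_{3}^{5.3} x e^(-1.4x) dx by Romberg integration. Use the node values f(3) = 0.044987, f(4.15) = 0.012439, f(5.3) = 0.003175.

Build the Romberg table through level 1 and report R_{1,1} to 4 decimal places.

0.0375

R_{0,0} (trapezoid, 1 panel, h=2.3000): 0.055386
R_{1,0} (trapezoid, 2 panels, h=1.1500): 0.041998
R_{1,1} = 0.041998 + (0.041998 − 0.055386)/3 = 0.037535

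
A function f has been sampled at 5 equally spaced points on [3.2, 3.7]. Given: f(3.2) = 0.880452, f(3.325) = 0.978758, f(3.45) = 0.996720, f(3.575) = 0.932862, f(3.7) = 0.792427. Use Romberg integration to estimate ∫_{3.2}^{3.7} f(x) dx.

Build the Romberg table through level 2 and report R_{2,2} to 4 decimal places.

0.4713

R_{0,0} (trapezoid, 1 panel, h=0.5000): 0.418220
R_{1,0} (trapezoid, 2 panels, h=0.2500): 0.458290
R_{2,0} (trapezoid, 4 panels, h=0.1250): 0.468097
R_{1,1} = 0.458290 + (0.458290 − 0.418220)/3 = 0.471647
R_{2,1} = 0.468097 + (0.468097 − 0.458290)/3 = 0.471366
R_{2,2} = 0.471366 + (0.471366 − 0.471647)/15 = 0.471347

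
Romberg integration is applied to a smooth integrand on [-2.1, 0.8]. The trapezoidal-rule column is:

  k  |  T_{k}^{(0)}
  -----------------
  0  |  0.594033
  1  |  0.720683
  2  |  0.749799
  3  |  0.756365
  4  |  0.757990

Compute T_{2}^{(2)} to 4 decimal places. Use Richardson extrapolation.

0.7593

Richardson extrapolation on the trapezoidal column (denominator 4−1=3):
T_{1}^{(1)} = 0.720683 + (0.720683 − 0.594033)/3 = 0.762900
T_{2}^{(1)} = 0.749799 + (0.749799 − 0.720683)/3 = 0.759504
T_{2}^{(2)} = (16·0.759504 − 0.762900) / 15 = 0.759278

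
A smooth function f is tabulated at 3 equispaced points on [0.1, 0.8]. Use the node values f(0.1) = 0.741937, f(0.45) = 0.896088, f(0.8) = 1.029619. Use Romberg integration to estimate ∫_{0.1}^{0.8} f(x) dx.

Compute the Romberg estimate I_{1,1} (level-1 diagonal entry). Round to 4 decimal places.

0.6249

I_{0,0} (trapezoid, 1 panel, h=0.7000): 0.620045
I_{1,0} (trapezoid, 2 panels, h=0.3500): 0.623653
I_{1,1} = 0.623653 + (0.623653 − 0.620045)/3 = 0.624856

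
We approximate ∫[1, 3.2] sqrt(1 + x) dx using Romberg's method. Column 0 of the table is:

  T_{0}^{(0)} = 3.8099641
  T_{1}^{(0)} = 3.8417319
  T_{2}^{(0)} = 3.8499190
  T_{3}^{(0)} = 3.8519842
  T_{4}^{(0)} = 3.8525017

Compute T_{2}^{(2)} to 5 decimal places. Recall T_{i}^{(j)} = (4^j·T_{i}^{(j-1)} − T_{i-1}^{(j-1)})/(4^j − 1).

3.85267

T_{1}^{(1)} = (4·3.8417319 − 3.8099641) / 3 = 3.8523212
T_{2}^{(1)} = (4·3.8499190 − 3.8417319) / 3 = 3.8526480
T_{2}^{(2)} = (16·3.8526480 − 3.8523212) / 15 = 3.8526698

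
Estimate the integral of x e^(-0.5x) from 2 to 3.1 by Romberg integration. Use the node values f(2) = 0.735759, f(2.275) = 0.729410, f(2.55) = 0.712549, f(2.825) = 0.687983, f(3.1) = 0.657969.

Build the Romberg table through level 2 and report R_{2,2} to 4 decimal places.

R_{0,0} (trapezoid, 1 panel, h=1.1000): 0.766550
R_{1,0} (trapezoid, 2 panels, h=0.5500): 0.775177
R_{2,0} (trapezoid, 4 panels, h=0.2750): 0.777372
R_{1,1} = 0.775177 + (0.775177 − 0.766550)/3 = 0.778053
R_{2,1} = 0.777372 + (0.777372 − 0.775177)/3 = 0.778104
R_{2,2} = 0.778104 + (0.778104 − 0.778053)/15 = 0.778107

0.7781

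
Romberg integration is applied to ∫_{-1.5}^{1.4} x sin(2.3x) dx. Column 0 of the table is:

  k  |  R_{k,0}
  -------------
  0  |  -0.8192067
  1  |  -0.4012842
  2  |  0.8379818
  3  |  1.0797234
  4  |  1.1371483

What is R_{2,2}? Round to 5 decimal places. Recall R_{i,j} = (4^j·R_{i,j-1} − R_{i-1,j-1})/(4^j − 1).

1.35194

R_{1,1} = (4·(-0.4012842) − (-0.8192067)) / 3 = -0.2619767
R_{2,1} = 0.8379818 + (0.8379818 − (-0.4012842))/3 = 1.2510705
R_{2,2} = 1.2510705 + (1.2510705 − (-0.2619767))/15 = 1.3519403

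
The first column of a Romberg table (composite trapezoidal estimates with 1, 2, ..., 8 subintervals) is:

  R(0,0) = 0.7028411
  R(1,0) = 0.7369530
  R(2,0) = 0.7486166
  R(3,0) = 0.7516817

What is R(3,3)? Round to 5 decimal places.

0.75272

Richardson extrapolation on the trapezoidal column (denominator 4−1=3):
R(1,1) = (4·0.7369530 − 0.7028411) / 3 = 0.7483236
R(2,1) = 0.7486166 + (0.7486166 − 0.7369530)/3 = 0.7525045
R(3,1) = (4·0.7516817 − 0.7486166) / 3 = 0.7527034
R(2,2) = (16·0.7525045 − 0.7483236) / 15 = 0.7527832
R(3,2) = (16·0.7527034 − 0.7525045) / 15 = 0.7527167
R(3,3) = 0.7527167 + (0.7527167 − 0.7527832)/63 = 0.7527156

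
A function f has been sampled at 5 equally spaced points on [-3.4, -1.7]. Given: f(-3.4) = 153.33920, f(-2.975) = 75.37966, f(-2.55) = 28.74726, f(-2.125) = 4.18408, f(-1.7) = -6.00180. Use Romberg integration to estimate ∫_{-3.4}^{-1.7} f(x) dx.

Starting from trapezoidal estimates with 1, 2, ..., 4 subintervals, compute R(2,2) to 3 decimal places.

R(0,0) (trapezoid, 1 panel, h=1.7000): 125.23679
R(1,0) (trapezoid, 2 panels, h=0.8500): 87.05357
R(2,0) (trapezoid, 4 panels, h=0.4250): 77.34137
R(1,1) = 87.05357 + (87.05357 − 125.23679)/3 = 74.32583
R(2,1) = 77.34137 + (77.34137 − 87.05357)/3 = 74.10397
R(2,2) = 74.10397 + (74.10397 − 74.32583)/15 = 74.08918

74.089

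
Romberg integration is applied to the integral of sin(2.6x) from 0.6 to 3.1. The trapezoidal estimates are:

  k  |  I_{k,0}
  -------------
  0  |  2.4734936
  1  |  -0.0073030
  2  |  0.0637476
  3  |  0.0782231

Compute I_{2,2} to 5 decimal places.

Richardson extrapolation on the trapezoidal column (denominator 4−1=3):
I_{1,1} = -0.0073030 + (-0.0073030 − 2.4734936)/3 = -0.8342352
I_{2,1} = (4·0.0637476 − (-0.0073030)) / 3 = 0.0874311
I_{2,2} = 0.0874311 + (0.0874311 − (-0.8342352))/15 = 0.1488755

0.14888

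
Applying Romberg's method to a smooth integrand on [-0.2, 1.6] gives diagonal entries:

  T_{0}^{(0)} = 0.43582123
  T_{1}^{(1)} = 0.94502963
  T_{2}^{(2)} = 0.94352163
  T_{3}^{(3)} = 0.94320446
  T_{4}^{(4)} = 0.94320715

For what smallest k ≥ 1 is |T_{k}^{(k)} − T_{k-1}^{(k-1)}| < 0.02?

|T_{1}^{(1)} − T_{0}^{(0)}| = 0.50920840 ≥ 0.02
|T_{2}^{(2)} − T_{1}^{(1)}| = 0.00150800 < 0.02

k = 2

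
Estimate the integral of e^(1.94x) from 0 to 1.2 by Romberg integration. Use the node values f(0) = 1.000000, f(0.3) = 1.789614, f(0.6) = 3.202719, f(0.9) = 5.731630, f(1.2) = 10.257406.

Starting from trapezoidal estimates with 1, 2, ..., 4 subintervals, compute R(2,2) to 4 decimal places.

R(0,0) (trapezoid, 1 panel, h=1.2000): 6.754444
R(1,0) (trapezoid, 2 panels, h=0.6000): 5.298853
R(2,0) (trapezoid, 4 panels, h=0.3000): 4.905800
R(1,1) = 5.298853 + (5.298853 − 6.754444)/3 = 4.813656
R(2,1) = 4.905800 + (4.905800 − 5.298853)/3 = 4.774782
R(2,2) = 4.774782 + (4.774782 − 4.813656)/15 = 4.772190

4.7722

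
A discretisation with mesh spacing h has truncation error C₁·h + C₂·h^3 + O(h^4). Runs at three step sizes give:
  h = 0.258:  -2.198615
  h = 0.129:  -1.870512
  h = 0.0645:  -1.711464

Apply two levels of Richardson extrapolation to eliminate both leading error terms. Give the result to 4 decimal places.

-1.5538

First eliminate the h term (factor 2^1 = 2):
  B₁ = (2·(-1.870512) − (-2.198615))/1 = -1.542409
  B₂ = (2·(-1.711464) − (-1.870512))/1 = -1.552416
Then eliminate the h^3 term (factor 2^3 = 8):
  (8·(-1.552416) − (-1.542409))/7 = -1.553846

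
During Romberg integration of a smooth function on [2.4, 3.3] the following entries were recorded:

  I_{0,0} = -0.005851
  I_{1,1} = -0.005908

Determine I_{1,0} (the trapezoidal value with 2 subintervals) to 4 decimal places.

-0.0059

From I_{1,1} = (4·I_{1,0} − I_{0,0})/3, solve for I_{1,0}:
4·I_{1,0} = 3·(-0.005908) + (-0.005851) = -0.023575
I_{1,0} = -0.005894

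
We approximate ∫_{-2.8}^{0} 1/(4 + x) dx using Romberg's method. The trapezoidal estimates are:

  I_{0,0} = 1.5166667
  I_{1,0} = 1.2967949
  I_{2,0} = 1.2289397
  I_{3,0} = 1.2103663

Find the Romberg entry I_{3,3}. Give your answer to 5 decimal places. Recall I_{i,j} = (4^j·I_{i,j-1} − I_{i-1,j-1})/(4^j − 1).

1.20401

Richardson extrapolation on the trapezoidal column (denominator 4−1=3):
I_{1,1} = (4·1.2967949 − 1.5166667) / 3 = 1.2235043
I_{2,1} = 1.2289397 + (1.2289397 − 1.2967949)/3 = 1.2063213
I_{3,1} = (4·1.2103663 − 1.2289397) / 3 = 1.2041752
I_{2,2} = 1.2063213 + (1.2063213 − 1.2235043)/15 = 1.2051758
I_{3,2} = 1.2041752 + (1.2041752 − 1.2063213)/15 = 1.2040321
I_{3,3} = (64·1.2040321 − 1.2051758) / 63 = 1.2040139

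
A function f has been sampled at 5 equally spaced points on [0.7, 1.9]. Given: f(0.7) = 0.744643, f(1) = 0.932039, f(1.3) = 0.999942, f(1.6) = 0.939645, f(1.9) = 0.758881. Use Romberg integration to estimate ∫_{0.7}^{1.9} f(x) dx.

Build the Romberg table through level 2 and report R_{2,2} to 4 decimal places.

1.0989

R_{0,0} (trapezoid, 1 panel, h=1.2000): 0.902114
R_{1,0} (trapezoid, 2 panels, h=0.6000): 1.051022
R_{2,0} (trapezoid, 4 panels, h=0.3000): 1.087016
R_{1,1} = 1.051022 + (1.051022 − 0.902114)/3 = 1.100658
R_{2,1} = 1.087016 + (1.087016 − 1.051022)/3 = 1.099014
R_{2,2} = 1.099014 + (1.099014 − 1.100658)/15 = 1.098904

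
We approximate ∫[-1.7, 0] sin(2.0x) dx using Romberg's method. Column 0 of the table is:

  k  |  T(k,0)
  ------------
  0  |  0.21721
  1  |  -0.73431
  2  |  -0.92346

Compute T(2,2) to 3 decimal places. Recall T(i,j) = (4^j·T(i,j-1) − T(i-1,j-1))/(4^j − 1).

T(1,1) = (4·(-0.73431) − 0.21721) / 3 = -1.05148
T(2,1) = (4·(-0.92346) − (-0.73431)) / 3 = -0.98651
T(2,2) = (16·(-0.98651) − (-1.05148)) / 15 = -0.98218

-0.982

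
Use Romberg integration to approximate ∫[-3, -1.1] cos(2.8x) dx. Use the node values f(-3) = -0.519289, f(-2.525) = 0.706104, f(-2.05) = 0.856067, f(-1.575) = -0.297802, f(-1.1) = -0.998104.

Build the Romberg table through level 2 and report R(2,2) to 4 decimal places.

0.2685

R(0,0) (trapezoid, 1 panel, h=1.9000): -1.441523
R(1,0) (trapezoid, 2 panels, h=0.9500): 0.092502
R(2,0) (trapezoid, 4 panels, h=0.4750): 0.240194
R(1,1) = 0.092502 + (0.092502 − (-1.441523))/3 = 0.603844
R(2,1) = 0.240194 + (0.240194 − 0.092502)/3 = 0.289425
R(2,2) = 0.289425 + (0.289425 − 0.603844)/15 = 0.268464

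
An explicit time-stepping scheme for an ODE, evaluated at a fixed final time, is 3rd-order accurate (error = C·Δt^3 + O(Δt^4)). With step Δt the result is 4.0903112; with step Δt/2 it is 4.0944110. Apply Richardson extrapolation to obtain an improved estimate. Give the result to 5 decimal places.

The leading error scales as Δt^3; refining by a factor of 2 reduces it by 2^3 = 8.
Extrapolated value = (8·A(Δt/2) − A(Δt)) / (8 − 1)
= (8·4.0944110 − 4.0903112) / 7
= 28.6649768 / 7 = 4.0949967

4.09500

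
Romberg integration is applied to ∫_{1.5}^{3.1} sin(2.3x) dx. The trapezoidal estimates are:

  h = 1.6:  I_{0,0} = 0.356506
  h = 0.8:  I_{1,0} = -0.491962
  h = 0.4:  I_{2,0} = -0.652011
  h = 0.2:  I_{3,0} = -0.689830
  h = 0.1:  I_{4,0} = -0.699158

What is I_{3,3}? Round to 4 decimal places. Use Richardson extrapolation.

-0.7023

I_{1,1} = (4·(-0.491962) − 0.356506) / 3 = -0.774785
I_{2,1} = -0.652011 + (-0.652011 − (-0.491962))/3 = -0.705361
I_{3,1} = (4·(-0.689830) − (-0.652011)) / 3 = -0.702436
I_{2,2} = -0.705361 + (-0.705361 − (-0.774785))/15 = -0.700733
I_{3,2} = -0.702436 + (-0.702436 − (-0.705361))/15 = -0.702241
I_{3,3} = (64·(-0.702241) − (-0.700733)) / 63 = -0.702265
(Column j=1 coincides with Simpson's rule on the same nodes.)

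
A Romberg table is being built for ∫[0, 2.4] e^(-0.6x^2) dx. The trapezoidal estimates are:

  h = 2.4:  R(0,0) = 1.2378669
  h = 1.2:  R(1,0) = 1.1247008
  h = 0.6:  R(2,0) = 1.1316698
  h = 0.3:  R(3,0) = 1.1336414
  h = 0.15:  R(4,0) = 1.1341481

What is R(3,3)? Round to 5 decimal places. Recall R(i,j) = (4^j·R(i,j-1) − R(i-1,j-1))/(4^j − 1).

R(1,1) = 1.1247008 + (1.1247008 − 1.2378669)/3 = 1.0869788
R(2,1) = (4·1.1316698 − 1.1247008) / 3 = 1.1339928
R(3,1) = (4·1.1336414 − 1.1316698) / 3 = 1.1342986
R(2,2) = (16·1.1339928 − 1.0869788) / 15 = 1.1371271
R(3,2) = 1.1342986 + (1.1342986 − 1.1339928)/15 = 1.1343190
R(3,3) = 1.1343190 + (1.1343190 − 1.1371271)/63 = 1.1342744
(Column j=1 coincides with Simpson's rule on the same nodes.)

1.13427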